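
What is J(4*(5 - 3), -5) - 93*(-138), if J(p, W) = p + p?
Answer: 12850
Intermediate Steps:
J(p, W) = 2*p
J(4*(5 - 3), -5) - 93*(-138) = 2*(4*(5 - 3)) - 93*(-138) = 2*(4*2) + 12834 = 2*8 + 12834 = 16 + 12834 = 12850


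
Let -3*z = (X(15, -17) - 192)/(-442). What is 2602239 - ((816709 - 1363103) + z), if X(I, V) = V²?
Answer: 4175087261/1326 ≈ 3.1486e+6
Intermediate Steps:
z = 97/1326 (z = -((-17)² - 192)/(3*(-442)) = -(-1)*(289 - 192)/1326 = -(-1)*97/1326 = -⅓*(-97/442) = 97/1326 ≈ 0.073152)
2602239 - ((816709 - 1363103) + z) = 2602239 - ((816709 - 1363103) + 97/1326) = 2602239 - (-546394 + 97/1326) = 2602239 - 1*(-724518347/1326) = 2602239 + 724518347/1326 = 4175087261/1326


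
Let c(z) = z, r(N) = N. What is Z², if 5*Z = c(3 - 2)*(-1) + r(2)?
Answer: 1/25 ≈ 0.040000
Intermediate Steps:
Z = ⅕ (Z = ((3 - 2)*(-1) + 2)/5 = (1*(-1) + 2)/5 = (-1 + 2)/5 = (⅕)*1 = ⅕ ≈ 0.20000)
Z² = (⅕)² = 1/25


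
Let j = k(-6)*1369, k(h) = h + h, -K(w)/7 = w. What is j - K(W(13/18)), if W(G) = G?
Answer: -295613/18 ≈ -16423.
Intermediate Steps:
K(w) = -7*w
k(h) = 2*h
j = -16428 (j = (2*(-6))*1369 = -12*1369 = -16428)
j - K(W(13/18)) = -16428 - (-7)*13/18 = -16428 - 1*(-91/18) = -16428 + 91/18 = -295613/18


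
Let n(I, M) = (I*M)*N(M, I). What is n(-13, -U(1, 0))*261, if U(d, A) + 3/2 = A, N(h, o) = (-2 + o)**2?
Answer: -2290275/2 ≈ -1.1451e+6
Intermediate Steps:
U(d, A) = -3/2 + A
n(I, M) = I*M*(-2 + I)**2 (n(I, M) = (I*M)*(-2 + I)**2 = I*M*(-2 + I)**2)
n(-13, -U(1, 0))*261 = -13*(-(-3/2 + 0))*(-2 - 13)**2*261 = -13*(-1*(-3/2))*(-15)**2*261 = -13*3/2*225*261 = -8775/2*261 = -2290275/2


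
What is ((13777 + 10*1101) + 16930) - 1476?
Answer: 40241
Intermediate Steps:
((13777 + 10*1101) + 16930) - 1476 = ((13777 + 11010) + 16930) - 1476 = (24787 + 16930) - 1476 = 41717 - 1476 = 40241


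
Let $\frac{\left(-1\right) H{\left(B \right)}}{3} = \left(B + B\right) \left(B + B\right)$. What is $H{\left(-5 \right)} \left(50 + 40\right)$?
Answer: $-27000$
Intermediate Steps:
$H{\left(B \right)} = - 12 B^{2}$ ($H{\left(B \right)} = - 3 \left(B + B\right) \left(B + B\right) = - 3 \cdot 2 B 2 B = - 3 \cdot 4 B^{2} = - 12 B^{2}$)
$H{\left(-5 \right)} \left(50 + 40\right) = - 12 \left(-5\right)^{2} \left(50 + 40\right) = \left(-12\right) 25 \cdot 90 = \left(-300\right) 90 = -27000$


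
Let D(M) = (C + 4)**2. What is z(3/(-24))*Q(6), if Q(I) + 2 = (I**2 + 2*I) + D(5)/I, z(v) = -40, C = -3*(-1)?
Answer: -6500/3 ≈ -2166.7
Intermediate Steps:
C = 3
D(M) = 49 (D(M) = (3 + 4)**2 = 7**2 = 49)
Q(I) = -2 + I**2 + 2*I + 49/I (Q(I) = -2 + ((I**2 + 2*I) + 49/I) = -2 + (I**2 + 2*I + 49/I) = -2 + I**2 + 2*I + 49/I)
z(3/(-24))*Q(6) = -40*(-2 + 6**2 + 2*6 + 49/6) = -40*(-2 + 36 + 12 + 49*(1/6)) = -40*(-2 + 36 + 12 + 49/6) = -40*325/6 = -6500/3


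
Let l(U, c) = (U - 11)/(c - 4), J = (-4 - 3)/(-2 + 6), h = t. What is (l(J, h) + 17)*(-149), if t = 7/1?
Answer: -7599/4 ≈ -1899.8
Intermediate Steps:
t = 7 (t = 7*1 = 7)
h = 7
J = -7/4 ≈ -1.7500
l(U, c) = (-11 + U)/(-4 + c)
(l(J, h) + 17)*(-149) = ((-11 - 7/4)/(-4 + 7) + 17)*(-149) = (-51/4/3 + 17)*(-149) = ((⅓)*(-51/4) + 17)*(-149) = (-17/4 + 17)*(-149) = (51/4)*(-149) = -7599/4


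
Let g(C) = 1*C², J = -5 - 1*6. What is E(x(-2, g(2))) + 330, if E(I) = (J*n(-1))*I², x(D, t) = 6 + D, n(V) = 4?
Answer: -374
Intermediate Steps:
J = -11 (J = -5 - 6 = -11)
g(C) = C²
E(I) = -44*I² (E(I) = (-11*4)*I² = -44*I²)
E(x(-2, g(2))) + 330 = -44*(6 - 2)² + 330 = -44*4² + 330 = -44*16 + 330 = -704 + 330 = -374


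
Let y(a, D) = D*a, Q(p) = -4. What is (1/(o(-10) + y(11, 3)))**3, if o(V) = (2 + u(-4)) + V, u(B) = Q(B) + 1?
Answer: 1/10648 ≈ 9.3914e-5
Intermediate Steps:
u(B) = -3 (u(B) = -4 + 1 = -3)
o(V) = -1 + V (o(V) = (2 - 3) + V = -1 + V)
(1/(o(-10) + y(11, 3)))**3 = (1/((-1 - 10) + 3*11))**3 = (1/(-11 + 33))**3 = (1/22)**3 = 1/10648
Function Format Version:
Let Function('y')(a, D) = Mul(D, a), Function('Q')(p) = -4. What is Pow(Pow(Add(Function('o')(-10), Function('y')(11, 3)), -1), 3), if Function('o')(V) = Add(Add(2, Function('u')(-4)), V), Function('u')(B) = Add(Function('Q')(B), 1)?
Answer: Rational(1, 10648) ≈ 9.3914e-5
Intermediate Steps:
Function('u')(B) = -3 (Function('u')(B) = Add(-4, 1) = -3)
Function('o')(V) = Add(-1, V) (Function('o')(V) = Add(Add(2, -3), V) = Add(-1, V))
Pow(Pow(Add(Function('o')(-10), Function('y')(11, 3)), -1), 3) = Pow(Pow(Add(Add(-1, -10), Mul(3, 11)), -1), 3) = Pow(Pow(Add(-11, 33), -1), 3) = Pow(Pow(22, -1), 3) = Pow(Rational(1, 22), 3) = Rational(1, 10648)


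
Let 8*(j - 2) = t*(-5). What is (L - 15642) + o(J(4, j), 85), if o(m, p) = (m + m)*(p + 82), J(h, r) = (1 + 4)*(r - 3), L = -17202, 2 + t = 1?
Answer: -133881/4 ≈ -33470.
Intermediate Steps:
t = -1 (t = -2 + 1 = -1)
j = 21/8 (j = 2 + (-1*(-5))/8 = 2 + (⅛)*5 = 2 + 5/8 = 21/8 ≈ 2.6250)
J(h, r) = -15 + 5*r (J(h, r) = 5*(-3 + r) = -15 + 5*r)
o(m, p) = 2*m*(82 + p) (o(m, p) = (2*m)*(82 + p) = 2*m*(82 + p))
(L - 15642) + o(J(4, j), 85) = (-17202 - 15642) + 2*(-15 + 5*(21/8))*(82 + 85) = -32844 + 2*(-15 + 105/8)*167 = -32844 + 2*(-15/8)*167 = -32844 - 2505/4 = -133881/4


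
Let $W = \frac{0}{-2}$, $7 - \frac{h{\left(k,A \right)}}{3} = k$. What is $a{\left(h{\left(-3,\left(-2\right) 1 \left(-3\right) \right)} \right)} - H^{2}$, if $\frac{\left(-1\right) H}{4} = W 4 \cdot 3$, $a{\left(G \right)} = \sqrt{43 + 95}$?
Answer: $\sqrt{138} \approx 11.747$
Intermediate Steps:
$h{\left(k,A \right)} = 21 - 3 k$
$a{\left(G \right)} = \sqrt{138}$
$W = 0$ ($W = 0 \left(- \frac{1}{2}\right) = 0$)
$H = 0$ ($H = - 4 \cdot 0 \cdot 4 \cdot 3 = - 4 \cdot 0 \cdot 3 = \left(-4\right) 0 = 0$)
$a{\left(h{\left(-3,\left(-2\right) 1 \left(-3\right) \right)} \right)} - H^{2} = \sqrt{138} - 0^{2} = \sqrt{138} - 0 = \sqrt{138} + 0 = \sqrt{138}$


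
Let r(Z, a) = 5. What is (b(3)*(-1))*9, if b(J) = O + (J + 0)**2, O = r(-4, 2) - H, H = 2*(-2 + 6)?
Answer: -54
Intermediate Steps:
H = 8 (H = 2*4 = 8)
O = -3 (O = 5 - 1*8 = 5 - 8 = -3)
b(J) = -3 + J**2 (b(J) = -3 + (J + 0)**2 = -3 + J**2)
(b(3)*(-1))*9 = ((-3 + 3**2)*(-1))*9 = ((-3 + 9)*(-1))*9 = (6*(-1))*9 = -6*9 = -54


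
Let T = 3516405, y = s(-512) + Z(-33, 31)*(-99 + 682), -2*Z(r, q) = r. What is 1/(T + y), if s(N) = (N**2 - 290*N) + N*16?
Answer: 2/7856913 ≈ 2.5455e-7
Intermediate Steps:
Z(r, q) = -r/2
s(N) = N**2 - 274*N (s(N) = (N**2 - 290*N) + 16*N = N**2 - 274*N)
y = 824103/2 (y = -512*(-274 - 512) + (-1/2*(-33))*(-99 + 682) = -512*(-786) + (33/2)*583 = 402432 + 19239/2 = 824103/2 ≈ 4.1205e+5)
1/(T + y) = 1/(3516405 + 824103/2) = 1/(7856913/2) = 2/7856913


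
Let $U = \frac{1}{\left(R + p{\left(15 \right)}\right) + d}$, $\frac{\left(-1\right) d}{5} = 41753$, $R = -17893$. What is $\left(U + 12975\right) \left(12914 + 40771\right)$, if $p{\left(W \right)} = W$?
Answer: $\frac{157871099624940}{226643} \approx 6.9656 \cdot 10^{8}$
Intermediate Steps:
$d = -208765$ ($d = \left(-5\right) 41753 = -208765$)
$U = - \frac{1}{226643}$ ($U = \frac{1}{\left(-17893 + 15\right) - 208765} = \frac{1}{-17878 - 208765} = \frac{1}{-226643} = - \frac{1}{226643} \approx -4.4122 \cdot 10^{-6}$)
$\left(U + 12975\right) \left(12914 + 40771\right) = \left(- \frac{1}{226643} + 12975\right) \left(12914 + 40771\right) = \frac{2940692924}{226643} \cdot 53685 = \frac{157871099624940}{226643}$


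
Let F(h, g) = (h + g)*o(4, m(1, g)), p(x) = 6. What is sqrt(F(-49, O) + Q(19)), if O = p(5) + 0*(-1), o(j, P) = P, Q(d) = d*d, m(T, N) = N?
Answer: sqrt(103) ≈ 10.149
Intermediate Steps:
Q(d) = d**2
O = 6 (O = 6 + 0*(-1) = 6 + 0 = 6)
F(h, g) = g*(g + h) (F(h, g) = (h + g)*g = (g + h)*g = g*(g + h))
sqrt(F(-49, O) + Q(19)) = sqrt(6*(6 - 49) + 19**2) = sqrt(6*(-43) + 361) = sqrt(-258 + 361) = sqrt(103)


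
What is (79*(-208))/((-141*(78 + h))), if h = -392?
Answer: -8216/22137 ≈ -0.37114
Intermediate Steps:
(79*(-208))/((-141*(78 + h))) = (79*(-208))/((-141*(78 - 392))) = -16432/((-141*(-314))) = -16432/44274 = -16432*1/44274 = -8216/22137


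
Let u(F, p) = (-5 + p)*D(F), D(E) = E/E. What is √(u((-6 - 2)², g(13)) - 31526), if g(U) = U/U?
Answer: I*√31530 ≈ 177.57*I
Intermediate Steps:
g(U) = 1
D(E) = 1
u(F, p) = -5 + p (u(F, p) = (-5 + p)*1 = -5 + p)
√(u((-6 - 2)², g(13)) - 31526) = √((-5 + 1) - 31526) = √(-4 - 31526) = √(-31530) = I*√31530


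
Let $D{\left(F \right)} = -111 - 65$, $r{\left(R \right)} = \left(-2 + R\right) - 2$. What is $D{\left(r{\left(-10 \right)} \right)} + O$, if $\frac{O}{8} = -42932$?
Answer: $-343632$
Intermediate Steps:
$O = -343456$ ($O = 8 \left(-42932\right) = -343456$)
$r{\left(R \right)} = -4 + R$
$D{\left(F \right)} = -176$
$D{\left(r{\left(-10 \right)} \right)} + O = -176 - 343456 = -343632$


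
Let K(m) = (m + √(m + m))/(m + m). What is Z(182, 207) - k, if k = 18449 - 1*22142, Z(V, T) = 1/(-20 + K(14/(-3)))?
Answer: 6554984/1775 + I*√21/5325 ≈ 3692.9 + 0.00086058*I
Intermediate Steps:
K(m) = (m + √2*√m)/(2*m) (K(m) = (m + √(2*m))/((2*m)) = (m + √2*√m)*(1/(2*m)) = (m + √2*√m)/(2*m))
Z(V, T) = 1/(-39/2 - I*√21/14) (Z(V, T) = 1/(-20 + (½ + √2/(2*√(14/(-3))))) = 1/(-20 + (½ + √2/(2*√(14*(-⅓))))) = 1/(-20 + (½ + √2/(2*√(-14/3)))) = 1/(-20 + (½ + √2*(-I*√42/14)/2)) = 1/(-20 + (½ - I*√21/14)) = 1/(-39/2 - I*√21/14))
k = -3693 (k = 18449 - 22142 = -3693)
Z(182, 207) - k = (-91/1775 + I*√21/5325) - 1*(-3693) = (-91/1775 + I*√21/5325) + 3693 = 6554984/1775 + I*√21/5325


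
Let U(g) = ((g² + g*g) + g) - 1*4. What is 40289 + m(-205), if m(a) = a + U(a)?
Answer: 123925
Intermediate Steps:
U(g) = -4 + g + 2*g² (U(g) = ((g² + g²) + g) - 4 = (2*g² + g) - 4 = (g + 2*g²) - 4 = -4 + g + 2*g²)
m(a) = -4 + 2*a + 2*a² (m(a) = a + (-4 + a + 2*a²) = -4 + 2*a + 2*a²)
40289 + m(-205) = 40289 + (-4 + 2*(-205) + 2*(-205)²) = 40289 + (-4 - 410 + 2*42025) = 40289 + (-4 - 410 + 84050) = 40289 + 83636 = 123925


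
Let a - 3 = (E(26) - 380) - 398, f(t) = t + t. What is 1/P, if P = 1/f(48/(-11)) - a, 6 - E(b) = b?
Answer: 96/76309 ≈ 0.0012580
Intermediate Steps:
E(b) = 6 - b
f(t) = 2*t
a = -795 (a = 3 + (((6 - 1*26) - 380) - 398) = 3 + (((6 - 26) - 380) - 398) = 3 + ((-20 - 380) - 398) = 3 + (-400 - 398) = 3 - 798 = -795)
P = 76309/96 (P = 1/(2*(48/(-11))) - 1*(-795) = 1/(2*(48*(-1/11))) + 795 = 1/(2*(-48/11)) + 795 = 1/(-96/11) + 795 = -11/96 + 795 = 76309/96 ≈ 794.89)
1/P = 1/(76309/96) = 96/76309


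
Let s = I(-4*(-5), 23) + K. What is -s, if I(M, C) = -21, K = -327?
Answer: 348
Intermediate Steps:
s = -348 (s = -21 - 327 = -348)
-s = -1*(-348) = 348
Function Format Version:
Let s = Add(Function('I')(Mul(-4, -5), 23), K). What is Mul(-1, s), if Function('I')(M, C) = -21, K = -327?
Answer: 348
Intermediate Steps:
s = -348 (s = Add(-21, -327) = -348)
Mul(-1, s) = Mul(-1, -348) = 348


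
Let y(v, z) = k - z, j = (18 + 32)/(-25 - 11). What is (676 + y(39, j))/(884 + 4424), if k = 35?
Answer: 12823/95544 ≈ 0.13421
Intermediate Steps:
j = -25/18 (j = 50/(-36) = 50*(-1/36) = -25/18 ≈ -1.3889)
y(v, z) = 35 - z
(676 + y(39, j))/(884 + 4424) = (676 + (35 - 1*(-25/18)))/(884 + 4424) = (676 + (35 + 25/18))/5308 = (676 + 655/18)*(1/5308) = (12823/18)*(1/5308) = 12823/95544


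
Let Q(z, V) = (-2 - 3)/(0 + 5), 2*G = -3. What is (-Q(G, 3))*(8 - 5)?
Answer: 3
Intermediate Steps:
G = -3/2 (G = (1/2)*(-3) = -3/2 ≈ -1.5000)
Q(z, V) = -1 (Q(z, V) = -5/5 = -5*1/5 = -1)
(-Q(G, 3))*(8 - 5) = (-1*(-1))*(8 - 5) = 1*3 = 3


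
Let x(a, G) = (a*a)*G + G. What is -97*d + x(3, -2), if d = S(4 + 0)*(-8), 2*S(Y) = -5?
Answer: -1960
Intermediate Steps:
S(Y) = -5/2 (S(Y) = (½)*(-5) = -5/2)
x(a, G) = G + G*a² (x(a, G) = a²*G + G = G*a² + G = G + G*a²)
d = 20 (d = -5/2*(-8) = 20)
-97*d + x(3, -2) = -97*20 - 2*(1 + 3²) = -1940 - 2*(1 + 9) = -1940 - 2*10 = -1940 - 20 = -1960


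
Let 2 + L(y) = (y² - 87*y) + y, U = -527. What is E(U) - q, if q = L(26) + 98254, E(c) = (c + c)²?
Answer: 1014224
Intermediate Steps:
E(c) = 4*c² (E(c) = (2*c)² = 4*c²)
L(y) = -2 + y² - 86*y (L(y) = -2 + ((y² - 87*y) + y) = -2 + (y² - 86*y) = -2 + y² - 86*y)
q = 96692 (q = (-2 + 26² - 86*26) + 98254 = (-2 + 676 - 2236) + 98254 = -1562 + 98254 = 96692)
E(U) - q = 4*(-527)² - 1*96692 = 4*277729 - 96692 = 1110916 - 96692 = 1014224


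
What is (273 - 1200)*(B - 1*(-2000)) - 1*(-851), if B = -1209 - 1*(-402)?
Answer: -1105060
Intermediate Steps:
B = -807 (B = -1209 + 402 = -807)
(273 - 1200)*(B - 1*(-2000)) - 1*(-851) = (273 - 1200)*(-807 - 1*(-2000)) - 1*(-851) = -927*(-807 + 2000) + 851 = -927*1193 + 851 = -1105911 + 851 = -1105060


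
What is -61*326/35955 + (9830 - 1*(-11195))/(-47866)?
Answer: -1707817151/1721022030 ≈ -0.99233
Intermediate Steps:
-61*326/35955 + (9830 - 1*(-11195))/(-47866) = -19886*1/35955 + (9830 + 11195)*(-1/47866) = -19886/35955 + 21025*(-1/47866) = -19886/35955 - 21025/47866 = -1707817151/1721022030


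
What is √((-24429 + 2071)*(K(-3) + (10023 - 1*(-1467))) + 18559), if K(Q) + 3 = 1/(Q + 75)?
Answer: I*√9245091511/6 ≈ 16025.0*I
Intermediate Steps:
K(Q) = -3 + 1/(75 + Q) (K(Q) = -3 + 1/(Q + 75) = -3 + 1/(75 + Q))
√((-24429 + 2071)*(K(-3) + (10023 - 1*(-1467))) + 18559) = √((-24429 + 2071)*((-224 - 3*(-3))/(75 - 3) + (10023 - 1*(-1467))) + 18559) = √(-22358*((-224 + 9)/72 + (10023 + 1467)) + 18559) = √(-22358*((1/72)*(-215) + 11490) + 18559) = √(-22358*(-215/72 + 11490) + 18559) = √(-22358*827065/72 + 18559) = √(-9245759635/36 + 18559) = √(-9245091511/36) = I*√9245091511/6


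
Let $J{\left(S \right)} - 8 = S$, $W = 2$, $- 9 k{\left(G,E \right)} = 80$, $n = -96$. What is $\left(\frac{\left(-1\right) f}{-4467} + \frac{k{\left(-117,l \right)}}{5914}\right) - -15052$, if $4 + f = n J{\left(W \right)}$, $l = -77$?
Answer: $\frac{596453335160}{39626757} \approx 15052.0$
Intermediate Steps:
$k{\left(G,E \right)} = - \frac{80}{9}$ ($k{\left(G,E \right)} = \left(- \frac{1}{9}\right) 80 = - \frac{80}{9}$)
$J{\left(S \right)} = 8 + S$
$f = -964$ ($f = -4 - 96 \left(8 + 2\right) = -4 - 960 = -964$)
$\left(\frac{\left(-1\right) f}{-4467} + \frac{k{\left(-117,l \right)}}{5914}\right) - -15052 = \left(\frac{\left(-1\right) \left(-964\right)}{-4467} - \frac{80}{9 \cdot 5914}\right) - -15052 = \left(964 \left(- \frac{1}{4467}\right) - \frac{40}{26613}\right) + 15052 = \left(- \frac{964}{4467} - \frac{40}{26613}\right) + 15052 = - \frac{8611204}{39626757} + 15052 = \frac{596453335160}{39626757}$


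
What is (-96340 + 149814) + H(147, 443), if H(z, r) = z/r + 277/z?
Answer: 3482424674/65121 ≈ 53476.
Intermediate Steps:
H(z, r) = 277/z + z/r
(-96340 + 149814) + H(147, 443) = (-96340 + 149814) + (277/147 + 147/443) = 53474 + (277*(1/147) + 147*(1/443)) = 53474 + (277/147 + 147/443) = 53474 + 144320/65121 = 3482424674/65121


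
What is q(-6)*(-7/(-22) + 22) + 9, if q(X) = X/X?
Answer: 689/22 ≈ 31.318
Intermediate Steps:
q(X) = 1
q(-6)*(-7/(-22) + 22) + 9 = 1*(-7/(-22) + 22) + 9 = 1*(-7*(-1/22) + 22) + 9 = 1*(7/22 + 22) + 9 = 1*(491/22) + 9 = 491/22 + 9 = 689/22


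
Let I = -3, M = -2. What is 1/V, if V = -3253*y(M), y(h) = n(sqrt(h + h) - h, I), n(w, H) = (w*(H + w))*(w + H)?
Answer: -1/325300 - 7*I/325300 ≈ -3.0741e-6 - 2.1519e-5*I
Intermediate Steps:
n(w, H) = w*(H + w)**2 (n(w, H) = (w*(H + w))*(H + w) = w*(H + w)**2)
y(h) = (-3 - h + sqrt(2)*sqrt(h))**2*(-h + sqrt(2)*sqrt(h)) (y(h) = (sqrt(h + h) - h)*(-3 + (sqrt(h + h) - h))**2 = (sqrt(2*h) - h)*(-3 + (sqrt(2*h) - h))**2 = (sqrt(2)*sqrt(h) - h)*(-3 + (sqrt(2)*sqrt(h) - h))**2 = (-h + sqrt(2)*sqrt(h))*(-3 + (-h + sqrt(2)*sqrt(h)))**2 = (-h + sqrt(2)*sqrt(h))*(-3 - h + sqrt(2)*sqrt(h))**2 = (-3 - h + sqrt(2)*sqrt(h))**2*(-h + sqrt(2)*sqrt(h)))
V = -3253*(1 - 2*I)**2*(2 + 2*I) (V = -3253*(3 - 2 - sqrt(2)*sqrt(-2))**2*(-1*(-2) + sqrt(2)*sqrt(-2)) = -3253*(3 - 2 - sqrt(2)*I*sqrt(2))**2*(2 + sqrt(2)*(I*sqrt(2))) = -3253*(3 - 2 - 2*I)**2*(2 + 2*I) = -3253*(1 - 2*I)**2*(2 + 2*I) ≈ -6506.0 + 45542.0*I)
1/V = 1/(-6506 + 45542*I) = (-6506 - 45542*I)/2116401800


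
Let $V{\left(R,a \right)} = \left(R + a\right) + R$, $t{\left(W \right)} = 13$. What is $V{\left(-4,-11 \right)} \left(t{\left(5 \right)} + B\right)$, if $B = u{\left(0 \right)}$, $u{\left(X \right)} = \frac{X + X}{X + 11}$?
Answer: $-247$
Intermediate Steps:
$u{\left(X \right)} = \frac{2 X}{11 + X}$
$V{\left(R,a \right)} = a + 2 R$
$B = 0$ ($B = 2 \cdot 0 \frac{1}{11 + 0} = 2 \cdot 0 \cdot \frac{1}{11} = 0$)
$V{\left(-4,-11 \right)} \left(t{\left(5 \right)} + B\right) = \left(-11 + 2 \left(-4\right)\right) \left(13 + 0\right) = \left(-11 - 8\right) 13 = \left(-19\right) 13 = -247$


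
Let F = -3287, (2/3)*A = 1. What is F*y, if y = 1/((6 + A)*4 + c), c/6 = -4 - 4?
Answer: 3287/18 ≈ 182.61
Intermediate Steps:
A = 3/2 (A = (3/2)*1 = 3/2 ≈ 1.5000)
c = -48 (c = 6*(-4 - 4) = 6*(-8) = -48)
y = -1/18 (y = 1/((6 + 3/2)*4 - 48) = 1/((15/2)*4 - 48) = 1/(30 - 48) = 1/(-18) = -1/18 ≈ -0.055556)
F*y = -3287*(-1/18) = 3287/18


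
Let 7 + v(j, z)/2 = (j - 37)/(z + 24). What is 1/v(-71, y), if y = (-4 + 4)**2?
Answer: -1/23 ≈ -0.043478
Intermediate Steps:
y = 0 (y = 0**2 = 0)
v(j, z) = -14 + 2*(-37 + j)/(24 + z) (v(j, z) = -14 + 2*((j - 37)/(z + 24)) = -14 + 2*((-37 + j)/(24 + z)) = -14 + 2*(-37 + j)/(24 + z))
1/v(-71, y) = 1/(2*(-205 - 71 - 7*0)/(24 + 0)) = 1/(2*(-205 - 71 + 0)/24) = 1/(2*(1/24)*(-276)) = 1/(-23) = -1/23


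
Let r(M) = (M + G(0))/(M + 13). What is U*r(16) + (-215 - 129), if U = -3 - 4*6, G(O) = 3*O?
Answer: -10408/29 ≈ -358.90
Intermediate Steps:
U = -27 (U = -3 - 24 = -27)
r(M) = M/(13 + M) (r(M) = (M + 3*0)/(M + 13) = (M + 0)/(13 + M) = M/(13 + M))
U*r(16) + (-215 - 129) = -432/(13 + 16) + (-215 - 129) = -432/29 - 344 = -10408/29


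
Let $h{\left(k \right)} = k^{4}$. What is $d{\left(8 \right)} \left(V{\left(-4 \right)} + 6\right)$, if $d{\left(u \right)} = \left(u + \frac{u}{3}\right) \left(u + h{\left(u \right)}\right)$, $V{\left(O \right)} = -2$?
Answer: $175104$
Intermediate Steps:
$d{\left(u \right)} = \frac{4 u \left(u + u^{4}\right)}{3}$ ($d{\left(u \right)} = \left(u + \frac{u}{3}\right) \left(u + u^{4}\right) = \frac{4 u}{3} \left(u + u^{4}\right) = \frac{4 u \left(u + u^{4}\right)}{3}$)
$d{\left(8 \right)} \left(V{\left(-4 \right)} + 6\right) = \frac{4 \cdot 8^{2} \left(1 + 8^{3}\right)}{3} \left(-2 + 6\right) = \frac{4}{3} \cdot 64 \left(1 + 512\right) 4 = \frac{4}{3} \cdot 64 \cdot 513 \cdot 4 = 43776 \cdot 4 = 175104$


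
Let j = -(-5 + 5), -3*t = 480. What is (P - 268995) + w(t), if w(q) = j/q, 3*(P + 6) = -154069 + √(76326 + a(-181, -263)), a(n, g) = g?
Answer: -961072/3 + √76063/3 ≈ -3.2027e+5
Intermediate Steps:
t = -160 (t = -⅓*480 = -160)
j = 0 (j = -1*0 = 0)
P = -154087/3 + √76063/3 (P = -6 + (-154069 + √(76326 - 263))/3 = -6 + (-154069 + √76063)/3 = -6 + (-154069/3 + √76063/3) = -154087/3 + √76063/3 ≈ -51270.)
w(q) = 0 (w(q) = 0/q = 0)
(P - 268995) + w(t) = ((-154087/3 + √76063/3) - 268995) + 0 = (-961072/3 + √76063/3) + 0 = -961072/3 + √76063/3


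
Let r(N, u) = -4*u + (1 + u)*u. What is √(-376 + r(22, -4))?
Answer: 2*I*√87 ≈ 18.655*I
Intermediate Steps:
r(N, u) = -4*u + u*(1 + u)
√(-376 + r(22, -4)) = √(-376 - 4*(-3 - 4)) = √(-376 - 4*(-7)) = √(-376 + 28) = √(-348) = 2*I*√87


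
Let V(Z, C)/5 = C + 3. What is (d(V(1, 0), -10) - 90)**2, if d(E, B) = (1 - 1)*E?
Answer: 8100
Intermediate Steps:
V(Z, C) = 15 + 5*C (V(Z, C) = 5*(C + 3) = 5*(3 + C) = 15 + 5*C)
d(E, B) = 0 (d(E, B) = 0*E = 0)
(d(V(1, 0), -10) - 90)**2 = (0 - 90)**2 = (-90)**2 = 8100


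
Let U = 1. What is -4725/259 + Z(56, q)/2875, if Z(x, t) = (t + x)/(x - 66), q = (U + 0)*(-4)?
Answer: -9704087/531875 ≈ -18.245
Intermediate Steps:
q = -4 (q = (1 + 0)*(-4) = 1*(-4) = -4)
Z(x, t) = (t + x)/(-66 + x)
-4725/259 + Z(56, q)/2875 = -4725/259 + ((-4 + 56)/(-66 + 56))/2875 = -4725*1/259 + (52/(-10))*(1/2875) = -675/37 - 1/10*52*(1/2875) = -675/37 - 26/5*1/2875 = -675/37 - 26/14375 = -9704087/531875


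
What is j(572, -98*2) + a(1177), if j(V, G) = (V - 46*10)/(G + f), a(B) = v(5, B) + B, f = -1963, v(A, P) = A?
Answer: 2551826/2159 ≈ 1181.9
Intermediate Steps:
a(B) = 5 + B
j(V, G) = (-460 + V)/(-1963 + G) (j(V, G) = (V - 46*10)/(G - 1963) = (V - 460)/(-1963 + G) = (-460 + V)/(-1963 + G))
j(572, -98*2) + a(1177) = (-460 + 572)/(-1963 - 98*2) + (5 + 1177) = 112/(-1963 - 196) + 1182 = 112/(-2159) + 1182 = -1/2159*112 + 1182 = -112/2159 + 1182 = 2551826/2159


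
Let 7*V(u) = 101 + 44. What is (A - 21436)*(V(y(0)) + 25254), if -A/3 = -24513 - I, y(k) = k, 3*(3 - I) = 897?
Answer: 9061111445/7 ≈ 1.2944e+9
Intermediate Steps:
I = -296 (I = 3 - ⅓*897 = 3 - 299 = -296)
V(u) = 145/7 (V(u) = (101 + 44)/7 = (⅐)*145 = 145/7)
A = 72651 (A = -3*(-24513 - 1*(-296)) = -3*(-24513 + 296) = -3*(-24217) = 72651)
(A - 21436)*(V(y(0)) + 25254) = (72651 - 21436)*(145/7 + 25254) = 51215*(176923/7) = 9061111445/7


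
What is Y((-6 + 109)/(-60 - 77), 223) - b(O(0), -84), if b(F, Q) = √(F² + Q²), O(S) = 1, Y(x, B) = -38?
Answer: -38 - √7057 ≈ -122.01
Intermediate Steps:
Y((-6 + 109)/(-60 - 77), 223) - b(O(0), -84) = -38 - √(1² + (-84)²) = -38 - √(1 + 7056) = -38 - √7057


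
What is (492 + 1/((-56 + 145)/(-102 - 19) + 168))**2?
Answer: 99155968528681/409617121 ≈ 2.4207e+5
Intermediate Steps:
(492 + 1/((-56 + 145)/(-102 - 19) + 168))**2 = (492 + 1/(89/(-121) + 168))**2 = (492 + 1/(89*(-1/121) + 168))**2 = (492 + 1/(-89/121 + 168))**2 = (492 + 1/(20239/121))**2 = (492 + 121/20239)**2 = (9957709/20239)**2 = 99155968528681/409617121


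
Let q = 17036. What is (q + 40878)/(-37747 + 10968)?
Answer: -57914/26779 ≈ -2.1627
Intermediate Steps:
(q + 40878)/(-37747 + 10968) = (17036 + 40878)/(-37747 + 10968) = 57914/(-26779) = 57914*(-1/26779) = -57914/26779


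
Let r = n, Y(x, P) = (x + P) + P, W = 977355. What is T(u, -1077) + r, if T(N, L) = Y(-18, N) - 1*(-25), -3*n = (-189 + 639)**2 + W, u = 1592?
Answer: -390094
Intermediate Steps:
Y(x, P) = x + 2*P (Y(x, P) = (P + x) + P = x + 2*P)
n = -393285 (n = -((-189 + 639)**2 + 977355)/3 = -(450**2 + 977355)/3 = -(202500 + 977355)/3 = -1/3*1179855 = -393285)
r = -393285
T(N, L) = 7 + 2*N (T(N, L) = (-18 + 2*N) - 1*(-25) = (-18 + 2*N) + 25 = 7 + 2*N)
T(u, -1077) + r = (7 + 2*1592) - 393285 = (7 + 3184) - 393285 = 3191 - 393285 = -390094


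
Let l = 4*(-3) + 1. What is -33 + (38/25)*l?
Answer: -1243/25 ≈ -49.720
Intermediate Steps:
l = -11 (l = -12 + 1 = -11)
-33 + (38/25)*l = -33 + (38/25)*(-11) = -33 - 418/25 = -1243/25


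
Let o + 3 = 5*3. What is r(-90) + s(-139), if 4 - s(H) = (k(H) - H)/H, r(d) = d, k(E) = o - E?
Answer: -11664/139 ≈ -83.914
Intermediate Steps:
o = 12 (o = -3 + 5*3 = -3 + 15 = 12)
k(E) = 12 - E
s(H) = 4 - (12 - 2*H)/H (s(H) = 4 - ((12 - H) - H)/H = 4 - (12 - 2*H)/H)
r(-90) + s(-139) = -90 + (6 - 12/(-139)) = -90 + (6 - 12*(-1/139)) = -90 + (6 + 12/139) = -90 + 846/139 = -11664/139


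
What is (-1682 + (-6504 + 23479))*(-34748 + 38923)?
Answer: 63848275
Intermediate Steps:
(-1682 + (-6504 + 23479))*(-34748 + 38923) = (-1682 + 16975)*4175 = 15293*4175 = 63848275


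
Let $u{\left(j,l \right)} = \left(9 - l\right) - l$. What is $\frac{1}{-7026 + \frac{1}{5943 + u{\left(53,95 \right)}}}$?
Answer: $- \frac{5762}{40483811} \approx -0.00014233$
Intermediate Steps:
$u{\left(j,l \right)} = 9 - 2 l$
$\frac{1}{-7026 + \frac{1}{5943 + u{\left(53,95 \right)}}} = \frac{1}{-7026 + \frac{1}{5943 + \left(9 - 190\right)}} = \frac{1}{-7026 + \frac{1}{5943 - 181}} = \frac{1}{-7026 + \frac{1}{5762}} = \frac{1}{- \frac{40483811}{5762}} = - \frac{5762}{40483811}$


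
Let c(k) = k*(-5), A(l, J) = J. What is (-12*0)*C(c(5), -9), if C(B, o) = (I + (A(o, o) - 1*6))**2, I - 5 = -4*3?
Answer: 0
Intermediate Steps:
I = -7 (I = 5 - 4*3 = 5 - 12 = -7)
c(k) = -5*k
C(B, o) = (-13 + o)**2 (C(B, o) = (-7 + (o - 1*6))**2 = (-7 + (o - 6))**2 = (-7 + (-6 + o))**2 = (-13 + o)**2)
(-12*0)*C(c(5), -9) = (-12*0)*(-13 - 9)**2 = 0*(-22)**2 = 0*484 = 0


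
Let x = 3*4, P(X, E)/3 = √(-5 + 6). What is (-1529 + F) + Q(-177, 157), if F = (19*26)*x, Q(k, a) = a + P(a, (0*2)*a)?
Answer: 4559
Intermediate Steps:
P(X, E) = 3 (P(X, E) = 3*√(-5 + 6) = 3*√1 = 3*1 = 3)
x = 12
Q(k, a) = 3 + a (Q(k, a) = a + 3 = 3 + a)
F = 5928 (F = (19*26)*12 = 494*12 = 5928)
(-1529 + F) + Q(-177, 157) = (-1529 + 5928) + (3 + 157) = 4399 + 160 = 4559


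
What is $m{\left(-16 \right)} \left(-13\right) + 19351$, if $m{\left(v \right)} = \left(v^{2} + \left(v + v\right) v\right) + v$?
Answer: $9575$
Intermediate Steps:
$m{\left(v \right)} = v + 3 v^{2}$ ($m{\left(v \right)} = \left(v^{2} + 2 v v\right) + v = \left(v^{2} + 2 v^{2}\right) + v = 3 v^{2} + v = v + 3 v^{2}$)
$m{\left(-16 \right)} \left(-13\right) + 19351 = - 16 \left(1 + 3 \left(-16\right)\right) \left(-13\right) + 19351 = - 16 \left(1 - 48\right) \left(-13\right) + 19351 = \left(-16\right) \left(-47\right) \left(-13\right) + 19351 = 752 \left(-13\right) + 19351 = -9776 + 19351 = 9575$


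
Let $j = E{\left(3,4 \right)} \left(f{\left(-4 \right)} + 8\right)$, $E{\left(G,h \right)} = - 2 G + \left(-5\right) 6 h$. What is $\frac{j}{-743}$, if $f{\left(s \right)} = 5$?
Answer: $\frac{1638}{743} \approx 2.2046$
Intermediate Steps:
$E{\left(G,h \right)} = - 30 h - 2 G$ ($E{\left(G,h \right)} = - 2 G - 30 h = - 30 h - 2 G$)
$j = -1638$ ($j = \left(\left(-30\right) 4 - 6\right) \left(5 + 8\right) = \left(-120 - 6\right) 13 = \left(-126\right) 13 = -1638$)
$\frac{j}{-743} = - \frac{1638}{-743} = \left(-1638\right) \left(- \frac{1}{743}\right) = \frac{1638}{743}$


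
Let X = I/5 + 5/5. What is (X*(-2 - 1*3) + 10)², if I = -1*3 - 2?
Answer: 100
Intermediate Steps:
I = -5 (I = -3 - 2 = -5)
X = 0 (X = -5/5 + 5/5 = -5*⅕ + 5*(⅕) = -1 + 1 = 0)
(X*(-2 - 1*3) + 10)² = (0*(-2 - 1*3) + 10)² = (0*(-2 - 3) + 10)² = (0*(-5) + 10)² = (0 + 10)² = 10² = 100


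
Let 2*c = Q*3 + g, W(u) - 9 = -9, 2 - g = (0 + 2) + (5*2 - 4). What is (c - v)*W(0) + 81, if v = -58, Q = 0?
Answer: 81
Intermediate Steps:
g = -6 (g = 2 - ((0 + 2) + (5*2 - 4)) = 2 - (2 + (10 - 4)) = 2 - (2 + 6) = 2 - 1*8 = 2 - 8 = -6)
W(u) = 0 (W(u) = 9 - 9 = 0)
c = -3 (c = (0*3 - 6)/2 = (0 - 6)/2 = (1/2)*(-6) = -3)
(c - v)*W(0) + 81 = (-3 - 1*(-58))*0 + 81 = (-3 + 58)*0 + 81 = 55*0 + 81 = 0 + 81 = 81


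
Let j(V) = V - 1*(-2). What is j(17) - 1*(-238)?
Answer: 257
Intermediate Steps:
j(V) = 2 + V (j(V) = V + 2 = 2 + V)
j(17) - 1*(-238) = (2 + 17) - 1*(-238) = 19 + 238 = 257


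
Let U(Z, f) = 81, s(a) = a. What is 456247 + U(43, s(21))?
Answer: 456328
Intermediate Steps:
456247 + U(43, s(21)) = 456247 + 81 = 456328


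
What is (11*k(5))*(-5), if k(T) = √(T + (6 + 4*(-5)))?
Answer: -165*I ≈ -165.0*I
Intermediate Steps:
k(T) = √(-14 + T) (k(T) = √(T + (6 - 20)) = √(T - 14) = √(-14 + T))
(11*k(5))*(-5) = (11*√(-14 + 5))*(-5) = (11*√(-9))*(-5) = (11*(3*I))*(-5) = (33*I)*(-5) = -165*I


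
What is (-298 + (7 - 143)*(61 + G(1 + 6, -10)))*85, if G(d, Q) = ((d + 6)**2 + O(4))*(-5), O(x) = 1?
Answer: 9095510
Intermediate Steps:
G(d, Q) = -5 - 5*(6 + d)**2 (G(d, Q) = ((d + 6)**2 + 1)*(-5) = ((6 + d)**2 + 1)*(-5) = (1 + (6 + d)**2)*(-5) = -5 - 5*(6 + d)**2)
(-298 + (7 - 143)*(61 + G(1 + 6, -10)))*85 = (-298 + (7 - 143)*(61 + (-5 - 5*(6 + (1 + 6))**2)))*85 = (-298 - 136*(61 + (-5 - 5*(6 + 7)**2)))*85 = (-298 - 136*(61 + (-5 - 5*13**2)))*85 = (-298 - 136*(61 + (-5 - 5*169)))*85 = (-298 - 136*(61 + (-5 - 845)))*85 = (-298 - 136*(61 - 850))*85 = (-298 - 136*(-789))*85 = (-298 + 107304)*85 = 107006*85 = 9095510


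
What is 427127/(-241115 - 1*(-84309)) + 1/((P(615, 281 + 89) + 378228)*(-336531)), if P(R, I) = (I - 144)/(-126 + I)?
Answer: -510215114083325485/187309140322946538 ≈ -2.7239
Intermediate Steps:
P(R, I) = (-144 + I)/(-126 + I)
427127/(-241115 - 1*(-84309)) + 1/((P(615, 281 + 89) + 378228)*(-336531)) = 427127/(-241115 - 1*(-84309)) + 1/(((-144 + (281 + 89))/(-126 + (281 + 89)) + 378228)*(-336531)) = 427127/(-241115 + 84309) - 1/336531/((-144 + 370)/(-126 + 370) + 378228) = 427127/(-156806) - 1/336531/(226/244 + 378228) = 427127*(-1/156806) - 1/336531/((1/244)*226 + 378228) = -427127/156806 - 1/336531/(113/122 + 378228) = -427127/156806 - 1/336531/(46143929/122) = -427127/156806 + (122/46143929)*(-1/336531) = -427127/156806 - 122/15528862570299 = -510215114083325485/187309140322946538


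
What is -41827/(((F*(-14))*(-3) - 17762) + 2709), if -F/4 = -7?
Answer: 41827/13877 ≈ 3.0141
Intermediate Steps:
F = 28 (F = -4*(-7) = 28)
-41827/(((F*(-14))*(-3) - 17762) + 2709) = -41827/(((28*(-14))*(-3) - 17762) + 2709) = -41827/((-392*(-3) - 17762) + 2709) = -41827/((1176 - 17762) + 2709) = -41827/(-16586 + 2709) = -41827/(-13877) = -41827*(-1/13877) = 41827/13877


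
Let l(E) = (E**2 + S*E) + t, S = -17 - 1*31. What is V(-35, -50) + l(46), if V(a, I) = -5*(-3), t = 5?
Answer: -72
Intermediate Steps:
S = -48 (S = -17 - 31 = -48)
V(a, I) = 15
l(E) = 5 + E**2 - 48*E (l(E) = (E**2 - 48*E) + 5 = 5 + E**2 - 48*E)
V(-35, -50) + l(46) = 15 + (5 + 46**2 - 48*46) = 15 + (5 + 2116 - 2208) = 15 - 87 = -72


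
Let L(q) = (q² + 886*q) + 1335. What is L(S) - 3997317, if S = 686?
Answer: -2917590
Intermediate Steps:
L(q) = 1335 + q² + 886*q
L(S) - 3997317 = (1335 + 686² + 886*686) - 3997317 = (1335 + 470596 + 607796) - 3997317 = 1079727 - 3997317 = -2917590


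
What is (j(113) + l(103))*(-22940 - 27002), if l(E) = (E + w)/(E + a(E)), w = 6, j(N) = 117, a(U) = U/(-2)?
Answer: -612738398/103 ≈ -5.9489e+6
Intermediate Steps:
a(U) = -U/2 (a(U) = U*(-½) = -U/2)
l(E) = 2*(6 + E)/E (l(E) = (E + 6)/(E - E/2) = (6 + E)/((E/2)) = (6 + E)*(2/E) = 2*(6 + E)/E)
(j(113) + l(103))*(-22940 - 27002) = (117 + (2 + 12/103))*(-22940 - 27002) = (117 + (2 + 12*(1/103)))*(-49942) = (117 + (2 + 12/103))*(-49942) = (117 + 218/103)*(-49942) = (12269/103)*(-49942) = -612738398/103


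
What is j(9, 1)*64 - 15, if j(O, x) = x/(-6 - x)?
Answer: -169/7 ≈ -24.143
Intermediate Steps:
j(9, 1)*64 - 15 = -1*1/(6 + 1)*64 - 15 = -1*1/7*64 - 15 = -1*1*1/7*64 - 15 = -1/7*64 - 15 = -64/7 - 15 = -169/7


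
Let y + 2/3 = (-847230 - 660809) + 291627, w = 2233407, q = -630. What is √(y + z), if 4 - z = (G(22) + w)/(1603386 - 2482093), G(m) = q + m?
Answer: I*√8452969076408478585/2636121 ≈ 1102.9*I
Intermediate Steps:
G(m) = -630 + m
y = -3649238/3 (y = -⅔ + ((-847230 - 660809) + 291627) = -⅔ + (-1508039 + 291627) = -⅔ - 1216412 = -3649238/3 ≈ -1.2164e+6)
z = 5747627/878707 (z = 4 - ((-630 + 22) + 2233407)/(1603386 - 2482093) = 4 - (-608 + 2233407)/(-878707) = 4 - 2232799*(-1)/878707 = 4 - 1*(-2232799/878707) = 4 + 2232799/878707 = 5747627/878707 ≈ 6.5410)
√(y + z) = √(-3649238/3 + 5747627/878707) = √(-3206593732385/2636121) = I*√8452969076408478585/2636121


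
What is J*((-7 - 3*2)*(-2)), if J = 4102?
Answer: 106652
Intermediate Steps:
J*((-7 - 3*2)*(-2)) = 4102*((-7 - 3*2)*(-2)) = 4102*((-7 - 6)*(-2)) = 4102*(-13*(-2)) = 4102*26 = 106652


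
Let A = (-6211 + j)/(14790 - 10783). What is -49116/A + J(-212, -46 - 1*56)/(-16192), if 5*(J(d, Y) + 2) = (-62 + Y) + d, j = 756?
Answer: 318671251303/8832736 ≈ 36078.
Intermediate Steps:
A = -5455/4007 (A = (-6211 + 756)/(14790 - 10783) = -5455/4007 ≈ -1.3614)
J(d, Y) = -72/5 + Y/5 + d/5 (J(d, Y) = -2 + ((-62 + Y) + d)/5 = -2 + (-62 + Y + d)/5 = -2 + (-62/5 + Y/5 + d/5) = -72/5 + Y/5 + d/5)
-49116/A + J(-212, -46 - 1*56)/(-16192) = -49116/(-5455/4007) + (-72/5 + (-46 - 1*56)/5 + (1/5)*(-212))/(-16192) = -49116*(-4007/5455) + (-72/5 + (-46 - 56)/5 - 212/5)*(-1/16192) = 196807812/5455 + (-72/5 + (1/5)*(-102) - 212/5)*(-1/16192) = 196807812/5455 + (-72/5 - 102/5 - 212/5)*(-1/16192) = 196807812/5455 - 386/5*(-1/16192) = 196807812/5455 + 193/40480 = 318671251303/8832736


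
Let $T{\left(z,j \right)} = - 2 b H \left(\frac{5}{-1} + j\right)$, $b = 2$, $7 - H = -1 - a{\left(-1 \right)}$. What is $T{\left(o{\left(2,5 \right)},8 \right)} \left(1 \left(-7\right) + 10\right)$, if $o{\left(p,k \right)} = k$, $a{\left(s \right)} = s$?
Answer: $-252$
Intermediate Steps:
$H = 7$ ($H = 7 - \left(-1 - -1\right) = 7 - \left(-1 + 1\right) = 7 - 0 = 7 + 0 = 7$)
$T{\left(z,j \right)} = 140 - 28 j$ ($T{\left(z,j \right)} = \left(-2\right) 2 \cdot 7 \left(\frac{5}{-1} + j\right) = \left(-4\right) 7 \left(5 \left(-1\right) + j\right) = - 28 \left(-5 + j\right) = 140 - 28 j$)
$T{\left(o{\left(2,5 \right)},8 \right)} \left(1 \left(-7\right) + 10\right) = \left(140 - 224\right) \left(1 \left(-7\right) + 10\right) = \left(140 - 224\right) \left(-7 + 10\right) = \left(-84\right) 3 = -252$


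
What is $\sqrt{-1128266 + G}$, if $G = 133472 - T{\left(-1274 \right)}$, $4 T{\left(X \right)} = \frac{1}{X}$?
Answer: $\frac{i \sqrt{131806225798}}{364} \approx 997.39 i$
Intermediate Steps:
$T{\left(X \right)} = \frac{1}{4 X}$
$G = \frac{680173313}{5096}$ ($G = 133472 - \frac{1}{4 \left(-1274\right)} = 133472 - \frac{1}{4} \left(- \frac{1}{1274}\right) = 133472 - - \frac{1}{5096} = 133472 + \frac{1}{5096} = \frac{680173313}{5096} \approx 1.3347 \cdot 10^{5}$)
$\sqrt{-1128266 + G} = \sqrt{-1128266 + \frac{680173313}{5096}} = \sqrt{- \frac{5069470223}{5096}} = \frac{i \sqrt{131806225798}}{364}$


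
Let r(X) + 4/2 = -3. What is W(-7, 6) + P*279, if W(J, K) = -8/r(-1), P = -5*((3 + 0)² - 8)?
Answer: -6967/5 ≈ -1393.4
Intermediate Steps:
r(X) = -5 (r(X) = -2 - 3 = -5)
P = -5 (P = -5*(3² - 8) = -5*(9 - 8) = -5*1 = -5)
W(J, K) = 8/5 (W(J, K) = -8/(-5) = -8*(-⅕) = 8/5)
W(-7, 6) + P*279 = 8/5 - 5*279 = 8/5 - 1395 = -6967/5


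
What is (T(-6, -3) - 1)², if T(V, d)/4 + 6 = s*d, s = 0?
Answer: 625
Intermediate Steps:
T(V, d) = -24 (T(V, d) = -24 + 4*(0*d) = -24 + 4*0 = -24 + 0 = -24)
(T(-6, -3) - 1)² = (-24 - 1)² = (-25)² = 625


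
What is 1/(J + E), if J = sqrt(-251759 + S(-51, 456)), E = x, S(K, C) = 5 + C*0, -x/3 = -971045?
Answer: 971045/2828785259993 - I*sqrt(251754)/8486355779979 ≈ 3.4327e-7 - 5.9124e-11*I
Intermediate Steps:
x = 2913135 (x = -3*(-971045) = 2913135)
S(K, C) = 5 (S(K, C) = 5 + 0 = 5)
E = 2913135
J = I*sqrt(251754) (J = sqrt(-251759 + 5) = sqrt(-251754) = I*sqrt(251754) ≈ 501.75*I)
1/(J + E) = 1/(I*sqrt(251754) + 2913135) = 1/(2913135 + I*sqrt(251754))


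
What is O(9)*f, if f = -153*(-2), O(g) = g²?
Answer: 24786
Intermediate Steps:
f = 306
O(9)*f = 9²*306 = 81*306 = 24786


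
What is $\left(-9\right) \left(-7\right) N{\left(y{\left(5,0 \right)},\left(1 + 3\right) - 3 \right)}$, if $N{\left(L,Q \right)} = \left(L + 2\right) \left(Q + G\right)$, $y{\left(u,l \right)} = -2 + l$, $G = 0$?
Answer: $0$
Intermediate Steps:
$N{\left(L,Q \right)} = Q \left(2 + L\right)$ ($N{\left(L,Q \right)} = \left(L + 2\right) \left(Q + 0\right) = \left(2 + L\right) Q = Q \left(2 + L\right)$)
$\left(-9\right) \left(-7\right) N{\left(y{\left(5,0 \right)},\left(1 + 3\right) - 3 \right)} = \left(-9\right) \left(-7\right) \left(\left(1 + 3\right) - 3\right) \left(2 + \left(-2 + 0\right)\right) = 63 \left(4 - 3\right) \left(2 - 2\right) = 63 \cdot 1 \cdot 0 = 63 \cdot 0 = 0$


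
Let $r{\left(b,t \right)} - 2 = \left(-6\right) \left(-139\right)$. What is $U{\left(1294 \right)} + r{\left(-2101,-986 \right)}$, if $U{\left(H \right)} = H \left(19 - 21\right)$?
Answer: $-1752$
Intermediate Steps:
$r{\left(b,t \right)} = 836$ ($r{\left(b,t \right)} = 2 - -834 = 2 + 834 = 836$)
$U{\left(H \right)} = - 2 H$ ($U{\left(H \right)} = H \left(-2\right) = - 2 H$)
$U{\left(1294 \right)} + r{\left(-2101,-986 \right)} = \left(-2\right) 1294 + 836 = -2588 + 836 = -1752$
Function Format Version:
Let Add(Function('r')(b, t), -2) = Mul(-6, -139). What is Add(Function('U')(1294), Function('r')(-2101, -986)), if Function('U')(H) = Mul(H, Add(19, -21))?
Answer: -1752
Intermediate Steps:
Function('r')(b, t) = 836 (Function('r')(b, t) = Add(2, Mul(-6, -139)) = Add(2, 834) = 836)
Function('U')(H) = Mul(-2, H) (Function('U')(H) = Mul(H, -2) = Mul(-2, H))
Add(Function('U')(1294), Function('r')(-2101, -986)) = Add(Mul(-2, 1294), 836) = Add(-2588, 836) = -1752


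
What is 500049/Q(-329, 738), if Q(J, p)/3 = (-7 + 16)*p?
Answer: 55561/2214 ≈ 25.095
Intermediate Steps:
Q(J, p) = 27*p (Q(J, p) = 3*((-7 + 16)*p) = 3*(9*p) = 27*p)
500049/Q(-329, 738) = 500049/((27*738)) = 500049/19926 = 500049*(1/19926) = 55561/2214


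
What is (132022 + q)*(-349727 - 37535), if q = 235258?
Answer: -142233587360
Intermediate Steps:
(132022 + q)*(-349727 - 37535) = (132022 + 235258)*(-349727 - 37535) = 367280*(-387262) = -142233587360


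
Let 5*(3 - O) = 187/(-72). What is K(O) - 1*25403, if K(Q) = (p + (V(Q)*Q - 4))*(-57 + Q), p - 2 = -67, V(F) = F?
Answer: -1043940969917/46656000 ≈ -22375.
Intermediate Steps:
O = 1267/360 (O = 3 - 187/(5*(-72)) = 3 - 187*(-1)/(5*72) = 3 - 1/5*(-187/72) = 3 + 187/360 = 1267/360 ≈ 3.5194)
p = -65 (p = 2 - 67 = -65)
K(Q) = (-69 + Q**2)*(-57 + Q) (K(Q) = (-65 + (Q*Q - 4))*(-57 + Q) = (-65 + (Q**2 - 4))*(-57 + Q) = (-65 + (-4 + Q**2))*(-57 + Q) = (-69 + Q**2)*(-57 + Q))
K(O) - 1*25403 = (3933 + (1267/360)**3 - 69*1267/360 - 57*(1267/360)**2) - 1*25403 = (3933 + 2033901163/46656000 - 29141/120 - 57*1605289/129600) - 25403 = (3933 + 2033901163/46656000 - 29141/120 - 30500491/43200) - 25403 = 141261398083/46656000 - 25403 = -1043940969917/46656000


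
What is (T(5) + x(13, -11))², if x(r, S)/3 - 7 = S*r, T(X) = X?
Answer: 162409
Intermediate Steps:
x(r, S) = 21 + 3*S*r (x(r, S) = 21 + 3*(S*r) = 21 + 3*S*r)
(T(5) + x(13, -11))² = (5 + (21 + 3*(-11)*13))² = (5 + (21 - 429))² = (5 - 408)² = (-403)² = 162409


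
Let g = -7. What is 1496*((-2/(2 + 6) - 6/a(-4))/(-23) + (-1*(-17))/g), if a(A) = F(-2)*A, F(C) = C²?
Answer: -586245/161 ≈ -3641.3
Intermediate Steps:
a(A) = 4*A (a(A) = (-2)²*A = 4*A)
1496*((-2/(2 + 6) - 6/a(-4))/(-23) + (-1*(-17))/g) = 1496*((-2/(2 + 6) - 6/(4*(-4)))/(-23) - 1*(-17)/(-7)) = 1496*((-2/8 - 6/(-16))*(-1/23) + 17*(-⅐)) = 1496*((-2*⅛ - 6*(-1/16))*(-1/23) - 17/7) = 1496*((-¼ + 3/8)*(-1/23) - 17/7) = 1496*((⅛)*(-1/23) - 17/7) = 1496*(-1/184 - 17/7) = 1496*(-3135/1288) = -586245/161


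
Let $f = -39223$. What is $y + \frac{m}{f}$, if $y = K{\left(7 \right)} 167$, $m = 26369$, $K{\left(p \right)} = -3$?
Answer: $- \frac{19677092}{39223} \approx -501.67$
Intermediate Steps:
$y = -501$ ($y = \left(-3\right) 167 = -501$)
$y + \frac{m}{f} = -501 + \frac{26369}{-39223} = -501 + 26369 \left(- \frac{1}{39223}\right) = -501 - \frac{26369}{39223} = - \frac{19677092}{39223}$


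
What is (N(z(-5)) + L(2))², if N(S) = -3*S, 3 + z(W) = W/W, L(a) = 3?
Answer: 81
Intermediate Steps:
z(W) = -2 (z(W) = -3 + W/W = -3 + 1 = -2)
(N(z(-5)) + L(2))² = (-3*(-2) + 3)² = (6 + 3)² = 9² = 81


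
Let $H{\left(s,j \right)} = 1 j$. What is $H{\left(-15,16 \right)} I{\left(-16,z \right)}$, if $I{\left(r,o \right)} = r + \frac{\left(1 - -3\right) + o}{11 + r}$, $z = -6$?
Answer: $- \frac{1248}{5} \approx -249.6$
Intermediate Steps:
$H{\left(s,j \right)} = j$
$I{\left(r,o \right)} = r + \frac{4 + o}{11 + r}$ ($I{\left(r,o \right)} = r + \frac{\left(1 + 3\right) + o}{11 + r} = r + \frac{4 + o}{11 + r}$)
$H{\left(-15,16 \right)} I{\left(-16,z \right)} = 16 \frac{4 - 6 + \left(-16\right)^{2} + 11 \left(-16\right)}{11 - 16} = 16 \frac{4 - 6 + 256 - 176}{-5} = 16 \left(\left(- \frac{1}{5}\right) 78\right) = 16 \left(- \frac{78}{5}\right) = - \frac{1248}{5}$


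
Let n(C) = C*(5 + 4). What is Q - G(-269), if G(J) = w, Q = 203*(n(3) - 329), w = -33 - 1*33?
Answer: -61240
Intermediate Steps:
n(C) = 9*C (n(C) = C*9 = 9*C)
w = -66 (w = -33 - 33 = -66)
Q = -61306 (Q = 203*(9*3 - 329) = 203*(27 - 329) = 203*(-302) = -61306)
G(J) = -66
Q - G(-269) = -61306 - 1*(-66) = -61306 + 66 = -61240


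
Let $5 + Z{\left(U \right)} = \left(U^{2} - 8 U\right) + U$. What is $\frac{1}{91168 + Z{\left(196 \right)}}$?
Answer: $\frac{1}{128207} \approx 7.7999 \cdot 10^{-6}$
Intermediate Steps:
$Z{\left(U \right)} = -5 + U^{2} - 7 U$ ($Z{\left(U \right)} = -5 + \left(\left(U^{2} - 8 U\right) + U\right) = -5 + \left(U^{2} - 7 U\right) = -5 + U^{2} - 7 U$)
$\frac{1}{91168 + Z{\left(196 \right)}} = \frac{1}{91168 - \left(1377 - 38416\right)} = \frac{1}{91168 - -37039} = \frac{1}{91168 + 37039} = \frac{1}{128207}$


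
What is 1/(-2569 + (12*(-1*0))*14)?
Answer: -1/2569 ≈ -0.00038926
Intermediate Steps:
1/(-2569 + (12*(-1*0))*14) = 1/(-2569 + (12*0)*14) = 1/(-2569 + 0*14) = 1/(-2569 + 0) = 1/(-2569) = -1/2569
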